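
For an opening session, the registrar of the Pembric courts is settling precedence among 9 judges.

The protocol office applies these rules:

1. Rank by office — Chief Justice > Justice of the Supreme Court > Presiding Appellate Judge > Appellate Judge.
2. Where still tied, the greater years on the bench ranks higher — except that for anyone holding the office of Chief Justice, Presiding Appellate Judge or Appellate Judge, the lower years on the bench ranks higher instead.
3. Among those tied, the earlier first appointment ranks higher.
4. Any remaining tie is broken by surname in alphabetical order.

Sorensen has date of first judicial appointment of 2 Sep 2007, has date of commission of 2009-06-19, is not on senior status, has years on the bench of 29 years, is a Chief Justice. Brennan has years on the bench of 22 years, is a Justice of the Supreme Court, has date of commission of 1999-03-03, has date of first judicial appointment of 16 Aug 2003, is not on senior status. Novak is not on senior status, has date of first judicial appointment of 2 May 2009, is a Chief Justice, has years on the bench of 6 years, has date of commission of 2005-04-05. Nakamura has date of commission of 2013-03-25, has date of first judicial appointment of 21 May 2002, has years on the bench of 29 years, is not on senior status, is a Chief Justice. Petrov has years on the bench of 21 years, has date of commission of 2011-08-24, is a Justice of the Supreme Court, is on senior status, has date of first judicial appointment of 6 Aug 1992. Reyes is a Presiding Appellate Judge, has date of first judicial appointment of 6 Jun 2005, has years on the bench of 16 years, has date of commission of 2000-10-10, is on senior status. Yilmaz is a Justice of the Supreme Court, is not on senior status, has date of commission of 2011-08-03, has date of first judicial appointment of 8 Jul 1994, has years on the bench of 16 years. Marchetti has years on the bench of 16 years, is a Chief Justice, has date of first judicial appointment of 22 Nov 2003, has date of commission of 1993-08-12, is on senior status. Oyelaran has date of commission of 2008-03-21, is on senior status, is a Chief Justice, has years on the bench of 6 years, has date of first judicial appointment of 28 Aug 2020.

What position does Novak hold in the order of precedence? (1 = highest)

1

By office: Novak, Oyelaran, Marchetti, Nakamura and Sorensen (Chief Justice); then Brennan, Petrov and Yilmaz (Justice of the Supreme Court); then Reyes (Presiding Appellate Judge).
Among Novak, Oyelaran, Marchetti, Nakamura and Sorensen, by years on the bench (lower first) (reversed rule for this group): Novak and Oyelaran (6 years) before Marchetti (16 years) before Nakamura and Sorensen (29 years).
Among Novak and Oyelaran, by date of first judicial appointment (earlier first): Novak (2 May 2009) before Oyelaran (28 Aug 2020).
Among Nakamura and Sorensen, by date of first judicial appointment (earlier first): Nakamura (21 May 2002) before Sorensen (2 Sep 2007).
Among Brennan, Petrov and Yilmaz, by years on the bench (higher first): Brennan (22 years) before Petrov (21 years) before Yilmaz (16 years).
Order: Novak, Oyelaran, Marchetti, Nakamura, Sorensen, Brennan, Petrov, Yilmaz, Reyes. So position 1.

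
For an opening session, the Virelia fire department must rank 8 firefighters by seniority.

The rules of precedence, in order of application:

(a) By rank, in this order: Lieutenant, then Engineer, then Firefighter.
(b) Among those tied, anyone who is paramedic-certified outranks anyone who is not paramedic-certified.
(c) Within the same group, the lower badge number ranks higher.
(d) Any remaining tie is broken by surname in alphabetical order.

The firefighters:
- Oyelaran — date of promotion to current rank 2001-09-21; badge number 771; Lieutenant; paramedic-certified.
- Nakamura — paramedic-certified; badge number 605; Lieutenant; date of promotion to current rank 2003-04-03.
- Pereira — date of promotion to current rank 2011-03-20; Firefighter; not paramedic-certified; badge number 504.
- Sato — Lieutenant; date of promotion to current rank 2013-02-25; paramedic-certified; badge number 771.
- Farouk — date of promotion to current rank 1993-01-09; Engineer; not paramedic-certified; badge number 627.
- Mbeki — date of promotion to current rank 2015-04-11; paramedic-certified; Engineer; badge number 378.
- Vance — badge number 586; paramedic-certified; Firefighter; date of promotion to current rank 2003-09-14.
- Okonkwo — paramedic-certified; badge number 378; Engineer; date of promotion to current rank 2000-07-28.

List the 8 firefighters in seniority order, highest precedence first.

Nakamura, Oyelaran, Sato, Mbeki, Okonkwo, Farouk, Vance, Pereira

By rank: Nakamura, Oyelaran and Sato (Lieutenant); then Mbeki, Okonkwo and Farouk (Engineer); then Vance and Pereira (Firefighter).
Nakamura, Oyelaran and Sato are each paramedic-certified, so the next rule applies.
Among Nakamura, Oyelaran and Sato, by badge number (lower first): Nakamura (605) before Oyelaran and Sato (771).
Among Oyelaran and Sato, alphabetically by surname: Oyelaran before Sato.
Among Mbeki, Okonkwo and Farouk, paramedic-certified before not paramedic-certified: Mbeki and Okonkwo (paramedic-certified) before Farouk (not paramedic-certified).
Mbeki and Okonkwo both have badge number 378, so the next rule applies.
Among Mbeki and Okonkwo, alphabetically by surname: Mbeki before Okonkwo.
Among Vance and Pereira, paramedic-certified before not paramedic-certified: Vance (paramedic-certified) before Pereira (not paramedic-certified).
Full order: Nakamura, Oyelaran, Sato, Mbeki, Okonkwo, Farouk, Vance, Pereira.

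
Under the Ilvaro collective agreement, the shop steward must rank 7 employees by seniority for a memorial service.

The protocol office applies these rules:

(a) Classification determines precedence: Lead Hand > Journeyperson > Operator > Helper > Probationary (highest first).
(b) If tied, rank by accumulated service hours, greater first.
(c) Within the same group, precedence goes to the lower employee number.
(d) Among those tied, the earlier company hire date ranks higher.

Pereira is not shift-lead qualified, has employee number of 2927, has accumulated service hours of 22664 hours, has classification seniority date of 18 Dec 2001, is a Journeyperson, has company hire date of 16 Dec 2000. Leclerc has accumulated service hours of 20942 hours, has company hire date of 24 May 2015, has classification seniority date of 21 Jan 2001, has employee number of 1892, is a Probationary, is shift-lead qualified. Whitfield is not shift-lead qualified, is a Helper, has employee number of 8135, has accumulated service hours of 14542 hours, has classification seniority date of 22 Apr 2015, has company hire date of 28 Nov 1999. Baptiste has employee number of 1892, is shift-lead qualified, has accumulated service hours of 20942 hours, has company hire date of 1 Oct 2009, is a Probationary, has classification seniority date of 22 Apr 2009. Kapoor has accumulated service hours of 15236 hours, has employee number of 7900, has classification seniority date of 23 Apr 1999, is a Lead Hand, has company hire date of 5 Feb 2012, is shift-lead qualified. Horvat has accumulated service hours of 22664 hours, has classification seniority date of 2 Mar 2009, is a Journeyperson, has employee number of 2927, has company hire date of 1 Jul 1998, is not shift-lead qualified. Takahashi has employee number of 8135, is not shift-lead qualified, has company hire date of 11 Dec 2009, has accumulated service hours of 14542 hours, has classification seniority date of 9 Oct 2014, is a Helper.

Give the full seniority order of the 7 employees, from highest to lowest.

By classification: Kapoor (Lead Hand); then Horvat and Pereira (Journeyperson); then Whitfield and Takahashi (Helper); then Baptiste and Leclerc (Probationary).
Horvat and Pereira both have accumulated service hours 22664 hours, so the next rule applies.
Horvat and Pereira both have employee number 2927, so the next rule applies.
Among Horvat and Pereira, by company hire date (earlier first): Horvat (1 Jul 1998) before Pereira (16 Dec 2000).
Whitfield and Takahashi both have accumulated service hours 14542 hours, so the next rule applies.
Whitfield and Takahashi both have employee number 8135, so the next rule applies.
Among Whitfield and Takahashi, by company hire date (earlier first): Whitfield (28 Nov 1999) before Takahashi (11 Dec 2009).
Baptiste and Leclerc both have accumulated service hours 20942 hours, so the next rule applies.
Baptiste and Leclerc both have employee number 1892, so the next rule applies.
Among Baptiste and Leclerc, by company hire date (earlier first): Baptiste (1 Oct 2009) before Leclerc (24 May 2015).
Full order: Kapoor, Horvat, Pereira, Whitfield, Takahashi, Baptiste, Leclerc.

Kapoor, Horvat, Pereira, Whitfield, Takahashi, Baptiste, Leclerc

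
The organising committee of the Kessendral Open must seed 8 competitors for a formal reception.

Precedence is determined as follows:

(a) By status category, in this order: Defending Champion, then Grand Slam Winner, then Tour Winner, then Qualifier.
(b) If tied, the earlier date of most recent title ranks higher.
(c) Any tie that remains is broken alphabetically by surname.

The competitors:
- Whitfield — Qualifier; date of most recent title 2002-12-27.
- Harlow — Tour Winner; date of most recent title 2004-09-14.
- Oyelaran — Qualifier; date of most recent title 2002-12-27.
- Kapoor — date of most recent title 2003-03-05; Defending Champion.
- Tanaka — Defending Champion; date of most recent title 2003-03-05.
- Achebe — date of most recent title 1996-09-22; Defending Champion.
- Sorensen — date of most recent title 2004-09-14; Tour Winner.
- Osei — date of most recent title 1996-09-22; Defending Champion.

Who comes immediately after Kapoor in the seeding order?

Tanaka

By status category: Achebe, Osei, Kapoor and Tanaka (Defending Champion); then Harlow and Sorensen (Tour Winner); then Oyelaran and Whitfield (Qualifier).
Among Achebe, Osei, Kapoor and Tanaka, by date of most recent title (earlier first): Achebe and Osei (1996-09-22) before Kapoor and Tanaka (2003-03-05).
Among Achebe and Osei, alphabetically by surname: Achebe before Osei.
Among Kapoor and Tanaka, alphabetically by surname: Kapoor before Tanaka.
Harlow and Sorensen both have date of most recent title 2004-09-14, so the next rule applies.
Among Harlow and Sorensen, alphabetically by surname: Harlow before Sorensen.
Oyelaran and Whitfield both have date of most recent title 2002-12-27, so the next rule applies.
Among Oyelaran and Whitfield, alphabetically by surname: Oyelaran before Whitfield.
Order: Achebe, Osei, Kapoor, Tanaka, Harlow, Sorensen, Oyelaran, Whitfield.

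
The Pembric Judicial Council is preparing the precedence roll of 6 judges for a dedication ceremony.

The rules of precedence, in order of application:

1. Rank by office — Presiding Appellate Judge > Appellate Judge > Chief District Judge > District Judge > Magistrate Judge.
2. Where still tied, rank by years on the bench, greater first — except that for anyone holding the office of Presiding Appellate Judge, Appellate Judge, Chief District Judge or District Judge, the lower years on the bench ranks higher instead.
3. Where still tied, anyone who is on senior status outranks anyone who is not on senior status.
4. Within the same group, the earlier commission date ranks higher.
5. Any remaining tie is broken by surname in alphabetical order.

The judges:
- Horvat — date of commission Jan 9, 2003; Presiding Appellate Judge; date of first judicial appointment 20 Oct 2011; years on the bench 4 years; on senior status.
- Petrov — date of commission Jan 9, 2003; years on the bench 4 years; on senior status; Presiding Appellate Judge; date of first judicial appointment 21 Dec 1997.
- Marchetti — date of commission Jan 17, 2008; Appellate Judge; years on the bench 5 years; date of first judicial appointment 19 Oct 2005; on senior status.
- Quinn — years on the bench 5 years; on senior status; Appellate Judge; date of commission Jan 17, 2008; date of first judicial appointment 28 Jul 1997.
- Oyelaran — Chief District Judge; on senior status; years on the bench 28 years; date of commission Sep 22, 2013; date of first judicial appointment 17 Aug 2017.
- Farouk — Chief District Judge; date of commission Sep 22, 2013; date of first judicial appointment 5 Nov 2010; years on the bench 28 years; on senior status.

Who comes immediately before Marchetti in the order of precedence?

By office: Horvat and Petrov (Presiding Appellate Judge); then Marchetti and Quinn (Appellate Judge); then Farouk and Oyelaran (Chief District Judge).
Horvat and Petrov both have years on the bench 4 years, so the next rule applies.
Horvat and Petrov are each on senior status, so the next rule applies.
Horvat and Petrov both have date of commission Jan 9, 2003, so the next rule applies.
Among Horvat and Petrov, alphabetically by surname: Horvat before Petrov.
Marchetti and Quinn both have years on the bench 5 years, so the next rule applies.
Marchetti and Quinn are each on senior status, so the next rule applies.
Marchetti and Quinn both have date of commission Jan 17, 2008, so the next rule applies.
Among Marchetti and Quinn, alphabetically by surname: Marchetti before Quinn.
Farouk and Oyelaran both have years on the bench 28 years, so the next rule applies.
Farouk and Oyelaran are each on senior status, so the next rule applies.
Farouk and Oyelaran both have date of commission Sep 22, 2013, so the next rule applies.
Among Farouk and Oyelaran, alphabetically by surname: Farouk before Oyelaran.
Order: Horvat, Petrov, Marchetti, Quinn, Farouk, Oyelaran.

Petrov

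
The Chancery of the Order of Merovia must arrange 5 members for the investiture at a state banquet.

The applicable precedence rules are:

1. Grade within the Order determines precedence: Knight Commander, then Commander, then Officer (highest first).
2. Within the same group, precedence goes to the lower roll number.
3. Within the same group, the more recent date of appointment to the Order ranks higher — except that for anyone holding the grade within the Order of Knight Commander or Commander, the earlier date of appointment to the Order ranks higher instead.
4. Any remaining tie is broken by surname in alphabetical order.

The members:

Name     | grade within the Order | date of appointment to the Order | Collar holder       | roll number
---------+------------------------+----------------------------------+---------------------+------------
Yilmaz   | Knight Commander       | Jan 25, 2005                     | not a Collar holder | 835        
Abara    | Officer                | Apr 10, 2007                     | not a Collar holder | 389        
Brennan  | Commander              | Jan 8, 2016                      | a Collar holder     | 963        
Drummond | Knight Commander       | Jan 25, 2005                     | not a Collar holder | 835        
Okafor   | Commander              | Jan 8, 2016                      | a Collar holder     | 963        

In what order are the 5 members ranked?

By grade within the Order: Drummond and Yilmaz (Knight Commander); then Brennan and Okafor (Commander); then Abara (Officer).
Drummond and Yilmaz both have roll number 835, so the next rule applies.
Drummond and Yilmaz both have date of appointment to the Order Jan 25, 2005, so the next rule applies.
Among Drummond and Yilmaz, alphabetically by surname: Drummond before Yilmaz.
Brennan and Okafor both have roll number 963, so the next rule applies.
Brennan and Okafor both have date of appointment to the Order Jan 8, 2016, so the next rule applies.
Among Brennan and Okafor, alphabetically by surname: Brennan before Okafor.
Full order: Drummond, Yilmaz, Brennan, Okafor, Abara.

Drummond, Yilmaz, Brennan, Okafor, Abara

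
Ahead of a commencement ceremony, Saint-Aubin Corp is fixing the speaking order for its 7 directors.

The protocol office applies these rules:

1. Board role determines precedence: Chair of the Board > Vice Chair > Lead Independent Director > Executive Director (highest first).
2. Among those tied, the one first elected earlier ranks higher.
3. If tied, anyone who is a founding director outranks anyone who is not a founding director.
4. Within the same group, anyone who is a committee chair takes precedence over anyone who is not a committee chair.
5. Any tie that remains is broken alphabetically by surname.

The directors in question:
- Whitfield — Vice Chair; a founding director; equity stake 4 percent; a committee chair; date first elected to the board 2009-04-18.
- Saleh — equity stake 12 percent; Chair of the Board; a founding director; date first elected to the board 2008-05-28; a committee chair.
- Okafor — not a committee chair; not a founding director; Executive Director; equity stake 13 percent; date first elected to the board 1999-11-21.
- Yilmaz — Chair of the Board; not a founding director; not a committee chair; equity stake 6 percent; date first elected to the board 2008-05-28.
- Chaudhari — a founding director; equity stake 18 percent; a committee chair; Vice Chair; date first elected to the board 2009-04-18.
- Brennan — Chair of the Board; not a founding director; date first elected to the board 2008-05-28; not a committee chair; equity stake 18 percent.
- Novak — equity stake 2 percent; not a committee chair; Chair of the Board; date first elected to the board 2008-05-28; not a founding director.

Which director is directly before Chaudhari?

By board role: Saleh, Brennan, Novak and Yilmaz (Chair of the Board); then Chaudhari and Whitfield (Vice Chair); then Okafor (Executive Director).
Saleh, Brennan, Novak and Yilmaz all have date first elected to the board 2008-05-28, so the next rule applies.
Among Saleh, Brennan, Novak and Yilmaz, a founding director before not a founding director: Saleh (a founding director) before Brennan, Novak and Yilmaz (not a founding director).
Brennan, Novak and Yilmaz are each not a committee chair, so the next rule applies.
Among Brennan, Novak and Yilmaz, alphabetically by surname: Brennan before Novak before Yilmaz.
Chaudhari and Whitfield both have date first elected to the board 2009-04-18, so the next rule applies.
Chaudhari and Whitfield are each a founding director, so the next rule applies.
Chaudhari and Whitfield are each a committee chair, so the next rule applies.
Among Chaudhari and Whitfield, alphabetically by surname: Chaudhari before Whitfield.
Order: Saleh, Brennan, Novak, Yilmaz, Chaudhari, Whitfield, Okafor.

Yilmaz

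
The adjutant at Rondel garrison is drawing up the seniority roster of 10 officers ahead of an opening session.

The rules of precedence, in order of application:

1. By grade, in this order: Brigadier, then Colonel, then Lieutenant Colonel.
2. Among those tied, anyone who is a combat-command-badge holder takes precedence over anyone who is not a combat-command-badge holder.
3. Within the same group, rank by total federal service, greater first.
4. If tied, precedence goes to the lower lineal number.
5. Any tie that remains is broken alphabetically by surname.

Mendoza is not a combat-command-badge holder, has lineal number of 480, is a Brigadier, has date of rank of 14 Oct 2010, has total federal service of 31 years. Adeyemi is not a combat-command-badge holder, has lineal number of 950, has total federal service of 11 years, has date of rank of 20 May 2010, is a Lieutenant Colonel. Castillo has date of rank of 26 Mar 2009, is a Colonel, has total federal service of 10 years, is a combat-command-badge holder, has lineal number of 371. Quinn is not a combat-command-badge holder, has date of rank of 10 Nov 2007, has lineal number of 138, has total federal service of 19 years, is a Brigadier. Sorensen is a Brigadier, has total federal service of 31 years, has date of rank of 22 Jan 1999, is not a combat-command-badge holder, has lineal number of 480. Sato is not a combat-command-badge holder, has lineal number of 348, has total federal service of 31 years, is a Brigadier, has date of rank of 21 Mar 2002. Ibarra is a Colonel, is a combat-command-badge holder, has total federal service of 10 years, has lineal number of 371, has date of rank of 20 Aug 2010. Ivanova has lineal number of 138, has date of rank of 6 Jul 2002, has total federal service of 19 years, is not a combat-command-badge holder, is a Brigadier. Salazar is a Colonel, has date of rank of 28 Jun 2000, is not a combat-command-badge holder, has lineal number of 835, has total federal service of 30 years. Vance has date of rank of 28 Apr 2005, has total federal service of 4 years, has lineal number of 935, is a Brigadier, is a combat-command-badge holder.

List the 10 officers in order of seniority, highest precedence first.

Vance, Sato, Mendoza, Sorensen, Ivanova, Quinn, Castillo, Ibarra, Salazar, Adeyemi

By grade: Vance, Sato, Mendoza, Sorensen, Ivanova and Quinn (Brigadier); then Castillo, Ibarra and Salazar (Colonel); then Adeyemi (Lieutenant Colonel).
Among Vance, Sato, Mendoza, Sorensen, Ivanova and Quinn, a combat-command-badge holder before not a combat-command-badge holder: Vance (a combat-command-badge holder) before Sato, Mendoza, Sorensen, Ivanova and Quinn (not a combat-command-badge holder).
Among Sato, Mendoza, Sorensen, Ivanova and Quinn, by total federal service (higher first): Sato, Mendoza and Sorensen (31 years) before Ivanova and Quinn (19 years).
Among Sato, Mendoza and Sorensen, by lineal number (lower first): Sato (348) before Mendoza and Sorensen (480).
Among Mendoza and Sorensen, alphabetically by surname: Mendoza before Sorensen.
Ivanova and Quinn both have lineal number 138, so the next rule applies.
Among Ivanova and Quinn, alphabetically by surname: Ivanova before Quinn.
Among Castillo, Ibarra and Salazar, a combat-command-badge holder before not a combat-command-badge holder: Castillo and Ibarra (a combat-command-badge holder) before Salazar (not a combat-command-badge holder).
Castillo and Ibarra both have total federal service 10 years, so the next rule applies.
Castillo and Ibarra both have lineal number 371, so the next rule applies.
Among Castillo and Ibarra, alphabetically by surname: Castillo before Ibarra.
Full order: Vance, Sato, Mendoza, Sorensen, Ivanova, Quinn, Castillo, Ibarra, Salazar, Adeyemi.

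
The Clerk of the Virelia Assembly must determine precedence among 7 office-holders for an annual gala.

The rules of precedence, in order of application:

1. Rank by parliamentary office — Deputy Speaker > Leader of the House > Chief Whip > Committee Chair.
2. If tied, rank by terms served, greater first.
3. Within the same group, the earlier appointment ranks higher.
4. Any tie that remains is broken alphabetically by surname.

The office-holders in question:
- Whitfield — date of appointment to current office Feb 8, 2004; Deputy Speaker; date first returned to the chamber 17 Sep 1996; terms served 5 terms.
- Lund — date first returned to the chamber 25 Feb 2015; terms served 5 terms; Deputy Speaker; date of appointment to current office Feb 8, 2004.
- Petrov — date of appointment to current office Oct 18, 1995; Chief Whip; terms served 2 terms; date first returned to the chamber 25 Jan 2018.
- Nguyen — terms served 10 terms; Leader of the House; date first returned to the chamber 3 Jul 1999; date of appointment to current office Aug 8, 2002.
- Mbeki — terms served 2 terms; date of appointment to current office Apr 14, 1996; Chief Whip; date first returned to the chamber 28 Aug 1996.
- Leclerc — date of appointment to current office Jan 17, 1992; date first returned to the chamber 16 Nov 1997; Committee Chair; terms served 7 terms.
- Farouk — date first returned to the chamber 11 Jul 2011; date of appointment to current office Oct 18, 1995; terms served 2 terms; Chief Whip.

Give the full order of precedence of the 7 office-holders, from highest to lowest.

Lund, Whitfield, Nguyen, Farouk, Petrov, Mbeki, Leclerc

By parliamentary office: Lund and Whitfield (Deputy Speaker); then Nguyen (Leader of the House); then Farouk, Petrov and Mbeki (Chief Whip); then Leclerc (Committee Chair).
Lund and Whitfield both have terms served 5 terms, so the next rule applies.
Lund and Whitfield both have date of appointment to current office Feb 8, 2004, so the next rule applies.
Among Lund and Whitfield, alphabetically by surname: Lund before Whitfield.
Farouk, Petrov and Mbeki all have terms served 2 terms, so the next rule applies.
Among Farouk, Petrov and Mbeki, by date of appointment to current office (earlier first): Farouk and Petrov (Oct 18, 1995) before Mbeki (Apr 14, 1996).
Among Farouk and Petrov, alphabetically by surname: Farouk before Petrov.
Full order: Lund, Whitfield, Nguyen, Farouk, Petrov, Mbeki, Leclerc.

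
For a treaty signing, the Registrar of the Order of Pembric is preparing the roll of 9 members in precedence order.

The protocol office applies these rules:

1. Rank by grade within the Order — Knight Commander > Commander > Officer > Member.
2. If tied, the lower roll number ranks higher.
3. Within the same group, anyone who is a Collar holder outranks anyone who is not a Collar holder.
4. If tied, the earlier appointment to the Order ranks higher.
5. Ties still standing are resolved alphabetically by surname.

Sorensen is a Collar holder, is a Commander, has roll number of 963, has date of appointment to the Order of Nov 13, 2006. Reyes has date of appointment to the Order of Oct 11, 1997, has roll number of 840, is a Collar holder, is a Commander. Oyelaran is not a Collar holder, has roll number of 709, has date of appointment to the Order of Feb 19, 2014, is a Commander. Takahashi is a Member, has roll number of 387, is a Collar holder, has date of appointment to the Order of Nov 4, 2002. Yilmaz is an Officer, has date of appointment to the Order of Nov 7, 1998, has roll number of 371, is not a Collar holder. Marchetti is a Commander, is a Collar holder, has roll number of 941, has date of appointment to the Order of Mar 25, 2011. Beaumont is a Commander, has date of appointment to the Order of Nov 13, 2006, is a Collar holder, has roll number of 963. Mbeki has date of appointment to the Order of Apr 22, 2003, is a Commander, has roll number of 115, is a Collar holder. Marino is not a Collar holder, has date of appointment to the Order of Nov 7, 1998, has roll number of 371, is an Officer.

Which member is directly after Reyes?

Marchetti

By grade within the Order: Mbeki, Oyelaran, Reyes, Marchetti, Beaumont and Sorensen (Commander); then Marino and Yilmaz (Officer); then Takahashi (Member).
Among Mbeki, Oyelaran, Reyes, Marchetti, Beaumont and Sorensen, by roll number (lower first): Mbeki (115) before Oyelaran (709) before Reyes (840) before Marchetti (941) before Beaumont and Sorensen (963).
Beaumont and Sorensen are each a Collar holder, so the next rule applies.
Beaumont and Sorensen both have date of appointment to the Order Nov 13, 2006, so the next rule applies.
Among Beaumont and Sorensen, alphabetically by surname: Beaumont before Sorensen.
Marino and Yilmaz both have roll number 371, so the next rule applies.
Marino and Yilmaz are each not a Collar holder, so the next rule applies.
Marino and Yilmaz both have date of appointment to the Order Nov 7, 1998, so the next rule applies.
Among Marino and Yilmaz, alphabetically by surname: Marino before Yilmaz.
Order: Mbeki, Oyelaran, Reyes, Marchetti, Beaumont, Sorensen, Marino, Yilmaz, Takahashi.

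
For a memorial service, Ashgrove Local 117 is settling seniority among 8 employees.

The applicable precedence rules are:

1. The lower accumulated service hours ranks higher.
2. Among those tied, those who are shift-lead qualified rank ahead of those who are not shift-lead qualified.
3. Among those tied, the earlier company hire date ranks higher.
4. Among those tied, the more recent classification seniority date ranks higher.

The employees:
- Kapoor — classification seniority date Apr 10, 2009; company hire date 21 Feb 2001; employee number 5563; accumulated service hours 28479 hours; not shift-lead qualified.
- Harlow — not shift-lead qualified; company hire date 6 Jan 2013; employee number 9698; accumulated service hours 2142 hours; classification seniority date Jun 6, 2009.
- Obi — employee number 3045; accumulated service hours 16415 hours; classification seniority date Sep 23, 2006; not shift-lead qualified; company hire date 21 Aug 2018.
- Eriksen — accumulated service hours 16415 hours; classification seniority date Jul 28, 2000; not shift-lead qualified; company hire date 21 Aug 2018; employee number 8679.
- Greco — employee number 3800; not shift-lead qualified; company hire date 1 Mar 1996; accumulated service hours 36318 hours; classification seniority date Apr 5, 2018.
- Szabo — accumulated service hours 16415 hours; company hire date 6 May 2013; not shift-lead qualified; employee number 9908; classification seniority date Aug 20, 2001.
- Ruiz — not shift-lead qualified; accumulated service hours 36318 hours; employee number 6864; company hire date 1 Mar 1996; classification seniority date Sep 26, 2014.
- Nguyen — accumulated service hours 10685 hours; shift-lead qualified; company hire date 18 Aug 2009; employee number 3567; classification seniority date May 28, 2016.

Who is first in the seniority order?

Harlow

By accumulated service hours (lower first): Harlow (2142 hours); then Nguyen (10685 hours); then Szabo, Obi and Eriksen (each 16415 hours); then Kapoor (28479 hours); then Greco and Ruiz (both 36318 hours).
Szabo, Obi and Eriksen are each not shift-lead qualified, so the next rule applies.
Among Szabo, Obi and Eriksen, by company hire date (earlier first): Szabo (6 May 2013) before Obi and Eriksen (21 Aug 2018).
Among Obi and Eriksen, by classification seniority date (later first): Obi (Sep 23, 2006) before Eriksen (Jul 28, 2000).
Greco and Ruiz are each not shift-lead qualified, so the next rule applies.
Greco and Ruiz both have company hire date 1 Mar 1996, so the next rule applies.
Among Greco and Ruiz, by classification seniority date (later first): Greco (Apr 5, 2018) before Ruiz (Sep 26, 2014).
Order: Harlow, Nguyen, Szabo, Obi, Eriksen, Kapoor, Greco, Ruiz.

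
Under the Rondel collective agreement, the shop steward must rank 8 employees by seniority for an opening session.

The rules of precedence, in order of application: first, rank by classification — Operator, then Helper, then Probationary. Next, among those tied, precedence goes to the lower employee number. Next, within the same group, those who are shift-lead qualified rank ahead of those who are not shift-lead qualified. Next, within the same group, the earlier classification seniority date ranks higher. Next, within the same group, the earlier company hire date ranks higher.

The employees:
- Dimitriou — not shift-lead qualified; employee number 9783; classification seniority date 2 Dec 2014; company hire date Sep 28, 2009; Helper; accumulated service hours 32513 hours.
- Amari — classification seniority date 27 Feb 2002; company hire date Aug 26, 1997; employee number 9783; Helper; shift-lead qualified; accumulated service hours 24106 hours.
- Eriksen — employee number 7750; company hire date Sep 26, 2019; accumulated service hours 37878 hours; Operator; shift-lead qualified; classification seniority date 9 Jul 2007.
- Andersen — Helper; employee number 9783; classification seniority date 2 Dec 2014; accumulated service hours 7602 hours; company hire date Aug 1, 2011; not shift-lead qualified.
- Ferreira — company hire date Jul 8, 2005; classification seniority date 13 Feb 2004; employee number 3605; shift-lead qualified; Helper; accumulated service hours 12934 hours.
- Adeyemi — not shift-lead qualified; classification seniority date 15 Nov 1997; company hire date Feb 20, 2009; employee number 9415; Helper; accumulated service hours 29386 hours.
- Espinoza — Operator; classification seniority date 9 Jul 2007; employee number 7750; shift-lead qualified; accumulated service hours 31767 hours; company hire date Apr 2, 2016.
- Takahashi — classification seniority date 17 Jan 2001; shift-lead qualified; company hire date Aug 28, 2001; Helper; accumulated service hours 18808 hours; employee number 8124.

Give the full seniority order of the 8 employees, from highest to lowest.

Espinoza, Eriksen, Ferreira, Takahashi, Adeyemi, Amari, Dimitriou, Andersen

By classification: Espinoza and Eriksen (Operator); then Ferreira, Takahashi, Adeyemi, Amari, Dimitriou and Andersen (Helper).
Espinoza and Eriksen both have employee number 7750, so the next rule applies.
Espinoza and Eriksen are each shift-lead qualified, so the next rule applies.
Espinoza and Eriksen both have classification seniority date 9 Jul 2007, so the next rule applies.
Among Espinoza and Eriksen, by company hire date (earlier first): Espinoza (Apr 2, 2016) before Eriksen (Sep 26, 2019).
Among Ferreira, Takahashi, Adeyemi, Amari, Dimitriou and Andersen, by employee number (lower first): Ferreira (3605) before Takahashi (8124) before Adeyemi (9415) before Amari, Dimitriou and Andersen (9783).
Among Amari, Dimitriou and Andersen, shift-lead qualified before not shift-lead qualified: Amari (shift-lead qualified) before Dimitriou and Andersen (not shift-lead qualified).
Dimitriou and Andersen both have classification seniority date 2 Dec 2014, so the next rule applies.
Among Dimitriou and Andersen, by company hire date (earlier first): Dimitriou (Sep 28, 2009) before Andersen (Aug 1, 2011).
Full order: Espinoza, Eriksen, Ferreira, Takahashi, Adeyemi, Amari, Dimitriou, Andersen.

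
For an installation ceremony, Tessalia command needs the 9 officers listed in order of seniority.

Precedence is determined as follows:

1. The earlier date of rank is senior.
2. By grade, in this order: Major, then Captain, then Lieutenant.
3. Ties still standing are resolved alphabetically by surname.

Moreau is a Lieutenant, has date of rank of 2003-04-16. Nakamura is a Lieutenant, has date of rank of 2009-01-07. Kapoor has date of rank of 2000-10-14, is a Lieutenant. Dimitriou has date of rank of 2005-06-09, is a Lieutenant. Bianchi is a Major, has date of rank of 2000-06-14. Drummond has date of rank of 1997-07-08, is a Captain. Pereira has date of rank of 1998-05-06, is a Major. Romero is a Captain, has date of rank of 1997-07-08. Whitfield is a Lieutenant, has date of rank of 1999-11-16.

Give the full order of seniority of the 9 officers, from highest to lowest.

By date of rank (earlier first): Drummond and Romero (both 1997-07-08); then Pereira (1998-05-06); then Whitfield (1999-11-16); then Bianchi (2000-06-14); then Kapoor (2000-10-14); then Moreau (2003-04-16); then Dimitriou (2005-06-09); then Nakamura (2009-01-07).
Drummond and Romero are each Captain, so the next rule applies.
Among Drummond and Romero, alphabetically by surname: Drummond before Romero.
Full order: Drummond, Romero, Pereira, Whitfield, Bianchi, Kapoor, Moreau, Dimitriou, Nakamura.

Drummond, Romero, Pereira, Whitfield, Bianchi, Kapoor, Moreau, Dimitriou, Nakamura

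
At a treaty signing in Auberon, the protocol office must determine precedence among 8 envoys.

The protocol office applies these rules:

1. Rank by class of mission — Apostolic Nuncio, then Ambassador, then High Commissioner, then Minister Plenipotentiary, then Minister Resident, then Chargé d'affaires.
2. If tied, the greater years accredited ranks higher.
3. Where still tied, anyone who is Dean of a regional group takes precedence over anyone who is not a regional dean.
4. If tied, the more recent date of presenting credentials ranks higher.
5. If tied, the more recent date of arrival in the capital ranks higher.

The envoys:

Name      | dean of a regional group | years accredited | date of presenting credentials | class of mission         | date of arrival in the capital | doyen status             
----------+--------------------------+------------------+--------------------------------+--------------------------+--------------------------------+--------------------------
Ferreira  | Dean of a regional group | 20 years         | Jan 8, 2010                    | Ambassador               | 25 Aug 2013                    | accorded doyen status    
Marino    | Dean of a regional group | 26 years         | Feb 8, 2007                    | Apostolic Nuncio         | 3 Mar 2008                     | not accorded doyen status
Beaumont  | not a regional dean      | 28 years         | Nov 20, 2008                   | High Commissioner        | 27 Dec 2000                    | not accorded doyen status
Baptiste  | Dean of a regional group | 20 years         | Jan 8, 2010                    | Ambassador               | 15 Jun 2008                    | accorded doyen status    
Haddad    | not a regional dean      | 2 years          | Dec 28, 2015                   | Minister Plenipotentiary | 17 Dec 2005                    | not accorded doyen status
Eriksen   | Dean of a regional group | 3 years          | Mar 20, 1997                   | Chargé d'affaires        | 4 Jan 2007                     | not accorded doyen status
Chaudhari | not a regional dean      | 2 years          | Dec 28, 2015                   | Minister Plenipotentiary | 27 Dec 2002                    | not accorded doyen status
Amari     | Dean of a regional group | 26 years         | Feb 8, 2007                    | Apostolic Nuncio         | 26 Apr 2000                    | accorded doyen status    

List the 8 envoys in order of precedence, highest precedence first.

Marino, Amari, Ferreira, Baptiste, Beaumont, Haddad, Chaudhari, Eriksen

By class of mission: Marino and Amari (Apostolic Nuncio); then Ferreira and Baptiste (Ambassador); then Beaumont (High Commissioner); then Haddad and Chaudhari (Minister Plenipotentiary); then Eriksen (Chargé d'affaires).
Marino and Amari both have years accredited 26 years, so the next rule applies.
Marino and Amari are each Dean of a regional group, so the next rule applies.
Marino and Amari both have date of presenting credentials Feb 8, 2007, so the next rule applies.
Among Marino and Amari, by date of arrival in the capital (later first): Marino (3 Mar 2008) before Amari (26 Apr 2000).
Ferreira and Baptiste both have years accredited 20 years, so the next rule applies.
Ferreira and Baptiste are each Dean of a regional group, so the next rule applies.
Ferreira and Baptiste both have date of presenting credentials Jan 8, 2010, so the next rule applies.
Among Ferreira and Baptiste, by date of arrival in the capital (later first): Ferreira (25 Aug 2013) before Baptiste (15 Jun 2008).
Haddad and Chaudhari both have years accredited 2 years, so the next rule applies.
Haddad and Chaudhari are each not a regional dean, so the next rule applies.
Haddad and Chaudhari both have date of presenting credentials Dec 28, 2015, so the next rule applies.
Among Haddad and Chaudhari, by date of arrival in the capital (later first): Haddad (17 Dec 2005) before Chaudhari (27 Dec 2002).
Full order: Marino, Amari, Ferreira, Baptiste, Beaumont, Haddad, Chaudhari, Eriksen.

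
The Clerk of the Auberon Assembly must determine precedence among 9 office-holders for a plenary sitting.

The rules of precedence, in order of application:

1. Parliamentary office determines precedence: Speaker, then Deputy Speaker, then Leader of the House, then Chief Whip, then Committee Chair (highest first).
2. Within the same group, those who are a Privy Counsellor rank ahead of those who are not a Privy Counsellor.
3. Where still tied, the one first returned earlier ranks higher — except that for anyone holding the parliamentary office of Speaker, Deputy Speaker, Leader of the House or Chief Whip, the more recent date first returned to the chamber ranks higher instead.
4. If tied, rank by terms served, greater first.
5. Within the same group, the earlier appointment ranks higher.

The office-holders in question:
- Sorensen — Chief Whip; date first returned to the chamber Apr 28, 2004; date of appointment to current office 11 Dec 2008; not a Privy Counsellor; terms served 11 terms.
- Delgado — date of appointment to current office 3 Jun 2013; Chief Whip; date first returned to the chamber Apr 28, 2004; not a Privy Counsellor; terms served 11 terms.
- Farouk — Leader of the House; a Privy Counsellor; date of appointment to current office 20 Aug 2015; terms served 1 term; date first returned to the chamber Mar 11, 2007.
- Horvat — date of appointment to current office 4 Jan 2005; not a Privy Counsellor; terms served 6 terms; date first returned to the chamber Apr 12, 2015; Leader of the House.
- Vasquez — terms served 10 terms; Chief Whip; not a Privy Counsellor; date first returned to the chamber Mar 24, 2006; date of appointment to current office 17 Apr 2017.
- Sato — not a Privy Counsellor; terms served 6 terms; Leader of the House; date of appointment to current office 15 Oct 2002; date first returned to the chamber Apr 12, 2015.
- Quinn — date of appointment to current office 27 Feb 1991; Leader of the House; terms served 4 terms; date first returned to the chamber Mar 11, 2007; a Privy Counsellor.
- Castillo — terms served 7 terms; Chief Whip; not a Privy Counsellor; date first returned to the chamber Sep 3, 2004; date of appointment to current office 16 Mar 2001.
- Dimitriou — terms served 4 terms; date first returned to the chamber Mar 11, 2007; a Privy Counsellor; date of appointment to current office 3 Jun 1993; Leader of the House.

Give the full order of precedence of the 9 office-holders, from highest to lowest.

By parliamentary office: Quinn, Dimitriou, Farouk, Sato and Horvat (Leader of the House); then Vasquez, Castillo, Sorensen and Delgado (Chief Whip).
Among Quinn, Dimitriou, Farouk, Sato and Horvat, a Privy Counsellor before not a Privy Counsellor: Quinn, Dimitriou and Farouk (a Privy Counsellor) before Sato and Horvat (not a Privy Counsellor).
Quinn, Dimitriou and Farouk all have date first returned to the chamber Mar 11, 2007, so the next rule applies.
Among Quinn, Dimitriou and Farouk, by terms served (higher first): Quinn and Dimitriou (4 terms) before Farouk (1 term).
Among Quinn and Dimitriou, by date of appointment to current office (earlier first): Quinn (27 Feb 1991) before Dimitriou (3 Jun 1993).
Sato and Horvat both have date first returned to the chamber Apr 12, 2015, so the next rule applies.
Sato and Horvat both have terms served 6 terms, so the next rule applies.
Among Sato and Horvat, by date of appointment to current office (earlier first): Sato (15 Oct 2002) before Horvat (4 Jan 2005).
Vasquez, Castillo, Sorensen and Delgado are each not a Privy Counsellor, so the next rule applies.
Among Vasquez, Castillo, Sorensen and Delgado, by date first returned to the chamber (later first) (reversed rule for this group): Vasquez (Mar 24, 2006) before Castillo (Sep 3, 2004) before Sorensen and Delgado (Apr 28, 2004).
Sorensen and Delgado both have terms served 11 terms, so the next rule applies.
Among Sorensen and Delgado, by date of appointment to current office (earlier first): Sorensen (11 Dec 2008) before Delgado (3 Jun 2013).
Full order: Quinn, Dimitriou, Farouk, Sato, Horvat, Vasquez, Castillo, Sorensen, Delgado.

Quinn, Dimitriou, Farouk, Sato, Horvat, Vasquez, Castillo, Sorensen, Delgado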